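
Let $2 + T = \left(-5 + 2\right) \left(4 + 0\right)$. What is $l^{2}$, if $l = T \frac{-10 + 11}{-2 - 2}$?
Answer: $\frac{49}{4} \approx 12.25$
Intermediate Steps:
$T = -14$ ($T = -2 + \left(-5 + 2\right) \left(4 + 0\right) = -2 - 12 = -14$)
$l = \frac{7}{2}$ ($l = - 14 \frac{-10 + 11}{-2 - 2} = - 14 \cdot 1 \frac{1}{-4} = - 14 \cdot 1 \left(- \frac{1}{4}\right) = \left(-14\right) \left(- \frac{1}{4}\right) = \frac{7}{2} \approx 3.5$)
$l^{2} = \left(\frac{7}{2}\right)^{2} = \frac{49}{4}$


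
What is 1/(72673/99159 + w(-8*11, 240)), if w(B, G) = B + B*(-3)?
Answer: 99159/17524657 ≈ 0.0056583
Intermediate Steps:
w(B, G) = -2*B (w(B, G) = B - 3*B = -2*B)
1/(72673/99159 + w(-8*11, 240)) = 1/(72673/99159 - (-16)*11) = 1/(72673*(1/99159) - 2*(-88)) = 1/(72673/99159 + 176) = 1/(17524657/99159) = 99159/17524657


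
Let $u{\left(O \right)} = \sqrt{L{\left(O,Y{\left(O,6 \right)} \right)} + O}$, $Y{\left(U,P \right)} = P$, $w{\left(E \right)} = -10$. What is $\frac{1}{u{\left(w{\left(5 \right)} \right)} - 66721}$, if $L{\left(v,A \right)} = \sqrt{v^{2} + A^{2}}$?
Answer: $- \frac{1}{66721 - \sqrt{-10 + 2 \sqrt{34}}} \approx -1.4988 \cdot 10^{-5}$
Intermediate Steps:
$L{\left(v,A \right)} = \sqrt{A^{2} + v^{2}}$
$u{\left(O \right)} = \sqrt{O + \sqrt{36 + O^{2}}}$ ($u{\left(O \right)} = \sqrt{\sqrt{6^{2} + O^{2}} + O} = \sqrt{\sqrt{36 + O^{2}} + O} = \sqrt{O + \sqrt{36 + O^{2}}}$)
$\frac{1}{u{\left(w{\left(5 \right)} \right)} - 66721} = \frac{1}{\sqrt{-10 + \sqrt{36 + \left(-10\right)^{2}}} - 66721} = \frac{1}{\sqrt{-10 + \sqrt{36 + 100}} - 66721} = \frac{1}{\sqrt{-10 + \sqrt{136}} - 66721} = \frac{1}{\sqrt{-10 + 2 \sqrt{34}} - 66721} = \frac{1}{-66721 + \sqrt{-10 + 2 \sqrt{34}}}$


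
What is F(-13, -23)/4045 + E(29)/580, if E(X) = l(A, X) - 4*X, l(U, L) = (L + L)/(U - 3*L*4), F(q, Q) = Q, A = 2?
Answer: -576553/2799140 ≈ -0.20598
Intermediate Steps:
l(U, L) = 2*L/(U - 12*L) (l(U, L) = (2*L)/(U - 12*L) = 2*L/(U - 12*L))
E(X) = -4*X - 2*X/(-2 + 12*X) (E(X) = -2*X/(-1*2 + 12*X) - 4*X = -2*X/(-2 + 12*X) - 4*X = -4*X - 2*X/(-2 + 12*X))
F(-13, -23)/4045 + E(29)/580 = -23/4045 + (3*29*(1 - 8*29)/(-1 + 6*29))/580 = -23*1/4045 + (3*29*(1 - 232)/(-1 + 174))*(1/580) = -23/4045 + (3*29*(-231)/173)*(1/580) = -23/4045 + (3*29*(1/173)*(-231))*(1/580) = -23/4045 - 20097/173*1/580 = -23/4045 - 693/3460 = -576553/2799140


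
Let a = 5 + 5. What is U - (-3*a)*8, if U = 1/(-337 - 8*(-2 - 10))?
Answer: 57839/241 ≈ 240.00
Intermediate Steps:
a = 10
U = -1/241 (U = 1/(-337 - 8*(-12)) = 1/(-337 + 96) = 1/(-241) = -1/241 ≈ -0.0041494)
U - (-3*a)*8 = -1/241 - (-3*10)*8 = -1/241 - (-30)*8 = -1/241 - 1*(-240) = -1/241 + 240 = 57839/241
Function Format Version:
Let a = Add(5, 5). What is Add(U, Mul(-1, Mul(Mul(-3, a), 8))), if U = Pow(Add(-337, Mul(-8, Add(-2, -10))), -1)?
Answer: Rational(57839, 241) ≈ 240.00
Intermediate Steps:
a = 10
U = Rational(-1, 241) (U = Pow(Add(-337, Mul(-8, -12)), -1) = Pow(Add(-337, 96), -1) = Pow(-241, -1) = Rational(-1, 241) ≈ -0.0041494)
Add(U, Mul(-1, Mul(Mul(-3, a), 8))) = Add(Rational(-1, 241), Mul(-1, Mul(Mul(-3, 10), 8))) = Add(Rational(-1, 241), Mul(-1, Mul(-30, 8))) = Add(Rational(-1, 241), Mul(-1, -240)) = Add(Rational(-1, 241), 240) = Rational(57839, 241)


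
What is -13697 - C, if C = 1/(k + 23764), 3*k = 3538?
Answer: -1024946513/74830 ≈ -13697.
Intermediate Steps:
k = 3538/3 (k = (⅓)*3538 = 3538/3 ≈ 1179.3)
C = 3/74830 (C = 1/(3538/3 + 23764) = 1/(74830/3) = 3/74830 ≈ 4.0091e-5)
-13697 - C = -13697 - 1*3/74830 = -13697 - 3/74830 = -1024946513/74830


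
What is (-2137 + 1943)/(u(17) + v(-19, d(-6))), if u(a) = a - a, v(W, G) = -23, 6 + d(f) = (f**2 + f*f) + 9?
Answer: 194/23 ≈ 8.4348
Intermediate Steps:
d(f) = 3 + 2*f**2 (d(f) = -6 + ((f**2 + f*f) + 9) = -6 + ((f**2 + f**2) + 9) = -6 + (2*f**2 + 9) = -6 + (9 + 2*f**2) = 3 + 2*f**2)
u(a) = 0
(-2137 + 1943)/(u(17) + v(-19, d(-6))) = (-2137 + 1943)/(0 - 23) = -194/(-23) = -194*(-1/23) = 194/23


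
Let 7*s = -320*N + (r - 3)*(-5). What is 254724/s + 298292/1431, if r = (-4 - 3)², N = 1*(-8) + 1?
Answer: 525189538/479385 ≈ 1095.5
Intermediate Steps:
N = -7 (N = -8 + 1 = -7)
r = 49 (r = (-7)² = 49)
s = 2010/7 (s = (-320*(-7) + (49 - 3)*(-5))/7 = (2240 + 46*(-5))/7 = (2240 - 230)/7 = (⅐)*2010 = 2010/7 ≈ 287.14)
254724/s + 298292/1431 = 254724/(2010/7) + 298292/1431 = 254724*(7/2010) + 298292*(1/1431) = 297178/335 + 298292/1431 = 525189538/479385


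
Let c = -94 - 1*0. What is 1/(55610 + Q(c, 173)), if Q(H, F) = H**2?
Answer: 1/64446 ≈ 1.5517e-5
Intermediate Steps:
c = -94 (c = -94 + 0 = -94)
1/(55610 + Q(c, 173)) = 1/(55610 + (-94)**2) = 1/(55610 + 8836) = 1/64446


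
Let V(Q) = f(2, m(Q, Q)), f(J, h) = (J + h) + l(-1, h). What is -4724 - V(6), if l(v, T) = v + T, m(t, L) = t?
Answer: -4737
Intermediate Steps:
l(v, T) = T + v
f(J, h) = -1 + J + 2*h (f(J, h) = (J + h) + (h - 1) = (J + h) + (-1 + h) = -1 + J + 2*h)
V(Q) = 1 + 2*Q (V(Q) = -1 + 2 + 2*Q = 1 + 2*Q)
-4724 - V(6) = -4724 - (1 + 2*6) = -4724 - (1 + 12) = -4724 - 1*13 = -4724 - 13 = -4737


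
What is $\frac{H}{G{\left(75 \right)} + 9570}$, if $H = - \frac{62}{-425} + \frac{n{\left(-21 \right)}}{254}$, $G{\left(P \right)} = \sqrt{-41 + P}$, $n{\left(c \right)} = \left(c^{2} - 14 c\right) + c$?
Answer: $\frac{152736243}{494329314235} - \frac{159599 \sqrt{34}}{4943293142350} \approx 0.00030879$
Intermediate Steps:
$n{\left(c \right)} = c^{2} - 13 c$
$H = \frac{159599}{53975}$ ($H = - \frac{62}{-425} + \frac{\left(-21\right) \left(-13 - 21\right)}{254} = \left(-62\right) \left(- \frac{1}{425}\right) + \left(-21\right) \left(-34\right) \frac{1}{254} = \frac{62}{425} + 714 \cdot \frac{1}{254} = \frac{62}{425} + \frac{357}{127} = \frac{159599}{53975} \approx 2.9569$)
$\frac{H}{G{\left(75 \right)} + 9570} = \frac{1}{\sqrt{-41 + 75} + 9570} \cdot \frac{159599}{53975} = \frac{1}{\sqrt{34} + 9570} \cdot \frac{159599}{53975} = \frac{1}{9570 + \sqrt{34}} \cdot \frac{159599}{53975} = \frac{159599}{53975 \left(9570 + \sqrt{34}\right)}$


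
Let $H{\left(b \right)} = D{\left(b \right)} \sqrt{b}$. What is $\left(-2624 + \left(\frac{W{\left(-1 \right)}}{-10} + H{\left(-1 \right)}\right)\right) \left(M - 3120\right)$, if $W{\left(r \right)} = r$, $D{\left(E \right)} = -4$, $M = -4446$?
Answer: $\frac{99262137}{5} + 30264 i \approx 1.9852 \cdot 10^{7} + 30264.0 i$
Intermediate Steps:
$H{\left(b \right)} = - 4 \sqrt{b}$
$\left(-2624 + \left(\frac{W{\left(-1 \right)}}{-10} + H{\left(-1 \right)}\right)\right) \left(M - 3120\right) = \left(-2624 - \left(- \frac{1}{10} + 4 i\right)\right) \left(-4446 - 3120\right) = \left(-2624 - \left(- \frac{1}{10} + 4 i\right)\right) \left(-7566\right) = \left(-2624 + \left(\frac{1}{10} - 4 i\right)\right) \left(-7566\right) = \left(- \frac{26239}{10} - 4 i\right) \left(-7566\right) = \frac{99262137}{5} + 30264 i$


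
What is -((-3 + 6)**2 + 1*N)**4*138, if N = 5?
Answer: -5301408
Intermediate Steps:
-((-3 + 6)**2 + 1*N)**4*138 = -((-3 + 6)**2 + 1*5)**4*138 = -(3**2 + 5)**4*138 = -(9 + 5)**4*138 = -14**4*138 = -38416*138 = -1*5301408 = -5301408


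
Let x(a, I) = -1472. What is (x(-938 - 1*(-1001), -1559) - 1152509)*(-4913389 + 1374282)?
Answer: 4084062234967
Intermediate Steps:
(x(-938 - 1*(-1001), -1559) - 1152509)*(-4913389 + 1374282) = (-1472 - 1152509)*(-4913389 + 1374282) = -1153981*(-3539107) = 4084062234967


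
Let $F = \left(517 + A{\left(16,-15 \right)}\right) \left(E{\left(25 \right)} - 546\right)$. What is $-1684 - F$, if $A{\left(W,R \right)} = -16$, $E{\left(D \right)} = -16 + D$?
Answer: $267353$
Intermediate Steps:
$F = -269037$ ($F = \left(517 - 16\right) \left(\left(-16 + 25\right) - 546\right) = 501 \left(9 - 546\right) = 501 \left(-537\right) = -269037$)
$-1684 - F = -1684 - -269037 = -1684 + 269037 = 267353$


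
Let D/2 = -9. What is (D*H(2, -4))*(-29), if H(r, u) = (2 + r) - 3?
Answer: 522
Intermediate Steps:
D = -18 (D = 2*(-9) = -18)
H(r, u) = -1 + r
(D*H(2, -4))*(-29) = -18*(-1 + 2)*(-29) = -18*1*(-29) = -18*(-29) = 522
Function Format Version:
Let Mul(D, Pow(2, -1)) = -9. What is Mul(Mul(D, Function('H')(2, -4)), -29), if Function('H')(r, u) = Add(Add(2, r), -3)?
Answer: 522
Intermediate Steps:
D = -18 (D = Mul(2, -9) = -18)
Function('H')(r, u) = Add(-1, r)
Mul(Mul(D, Function('H')(2, -4)), -29) = Mul(Mul(-18, Add(-1, 2)), -29) = Mul(Mul(-18, 1), -29) = Mul(-18, -29) = 522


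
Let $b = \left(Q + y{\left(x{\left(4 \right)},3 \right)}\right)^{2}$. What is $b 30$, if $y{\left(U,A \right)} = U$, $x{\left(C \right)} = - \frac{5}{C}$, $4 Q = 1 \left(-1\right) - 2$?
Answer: $120$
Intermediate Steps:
$Q = - \frac{3}{4}$ ($Q = \frac{1 \left(-1\right) - 2}{4} = \frac{-1 - 2}{4} = \frac{1}{4} \left(-3\right) = - \frac{3}{4} \approx -0.75$)
$b = 4$ ($b = \left(- \frac{3}{4} - \frac{5}{4}\right)^{2} = \left(-2\right)^{2} = 4$)
$b 30 = 4 \cdot 30 = 120$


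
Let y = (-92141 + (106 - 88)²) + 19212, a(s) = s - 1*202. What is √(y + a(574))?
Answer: I*√72233 ≈ 268.76*I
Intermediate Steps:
a(s) = -202 + s (a(s) = s - 202 = -202 + s)
y = -72605 (y = (-92141 + 18²) + 19212 = (-92141 + 324) + 19212 = -91817 + 19212 = -72605)
√(y + a(574)) = √(-72605 + (-202 + 574)) = √(-72605 + 372) = √(-72233) = I*√72233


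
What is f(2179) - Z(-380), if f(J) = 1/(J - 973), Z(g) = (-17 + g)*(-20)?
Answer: -9575639/1206 ≈ -7940.0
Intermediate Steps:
Z(g) = 340 - 20*g
f(J) = 1/(-973 + J)
f(2179) - Z(-380) = 1/(-973 + 2179) - (340 - 20*(-380)) = 1/1206 - (340 + 7600) = 1/1206 - 1*7940 = 1/1206 - 7940 = -9575639/1206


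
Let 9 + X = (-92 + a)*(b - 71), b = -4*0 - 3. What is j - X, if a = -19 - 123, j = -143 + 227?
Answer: -17223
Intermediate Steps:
j = 84
b = -3 (b = 0 - 3 = -3)
a = -142
X = 17307 (X = -9 + (-92 - 142)*(-3 - 71) = -9 - 234*(-74) = -9 + 17316 = 17307)
j - X = 84 - 1*17307 = 84 - 17307 = -17223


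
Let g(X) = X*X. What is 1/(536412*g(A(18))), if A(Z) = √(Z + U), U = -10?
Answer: 1/4291296 ≈ 2.3303e-7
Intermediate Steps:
A(Z) = √(-10 + Z) (A(Z) = √(Z - 10) = √(-10 + Z))
g(X) = X²
1/(536412*g(A(18))) = 1/(536412*((√(-10 + 18))²)) = 1/(536412*((√8)²)) = 1/(536412*((2*√2)²)) = (1/536412)/8 = (1/536412)*(⅛) = 1/4291296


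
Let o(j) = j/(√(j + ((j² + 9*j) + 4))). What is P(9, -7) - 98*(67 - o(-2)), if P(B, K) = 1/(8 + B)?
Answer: -111621/17 + 98*I*√3/3 ≈ -6565.9 + 56.58*I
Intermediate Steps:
o(j) = j/√(4 + j² + 10*j) (o(j) = j/(√(j + (4 + j² + 9*j))) = j/(√(4 + j² + 10*j)) = j/√(4 + j² + 10*j))
P(9, -7) - 98*(67 - o(-2)) = 1/(8 + 9) - 98*(67 - (-2)/√(4 + (-2)² + 10*(-2))) = 1/17 - 98*(67 - (-2)/√(4 + 4 - 20)) = 1/17 - 98*(67 - (-2)/√(-12)) = 1/17 - 98*(67 - (-2)*(-I*√3/6)) = 1/17 - 98*(67 - I*√3/3) = 1/17 + (-6566 + 98*I*√3/3) = -111621/17 + 98*I*√3/3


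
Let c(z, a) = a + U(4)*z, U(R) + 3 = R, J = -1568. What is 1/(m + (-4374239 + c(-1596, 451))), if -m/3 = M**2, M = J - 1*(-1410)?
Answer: -1/4450276 ≈ -2.2471e-7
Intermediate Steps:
U(R) = -3 + R
c(z, a) = a + z (c(z, a) = a + (-3 + 4)*z = a + 1*z = a + z)
M = -158 (M = -1568 - 1*(-1410) = -1568 + 1410 = -158)
m = -74892 (m = -3*(-158)**2 = -3*24964 = -74892)
1/(m + (-4374239 + c(-1596, 451))) = 1/(-74892 + (-4374239 + (451 - 1596))) = 1/(-74892 + (-4374239 - 1145)) = 1/(-74892 - 4375384) = 1/(-4450276) = -1/4450276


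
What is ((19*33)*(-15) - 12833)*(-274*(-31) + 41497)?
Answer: -1111699858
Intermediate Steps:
((19*33)*(-15) - 12833)*(-274*(-31) + 41497) = (627*(-15) - 12833)*(8494 + 41497) = (-9405 - 12833)*49991 = -22238*49991 = -1111699858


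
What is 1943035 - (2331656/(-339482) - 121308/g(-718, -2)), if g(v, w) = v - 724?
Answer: 237785504628509/122383261 ≈ 1.9430e+6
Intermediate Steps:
g(v, w) = -724 + v
1943035 - (2331656/(-339482) - 121308/g(-718, -2)) = 1943035 - (2331656/(-339482) - 121308/(-724 - 718)) = 1943035 - (2331656*(-1/339482) - 121308/(-1442)) = 1943035 - (-1165828/169741 - 121308*(-1/1442)) = 1943035 - (-1165828/169741 + 60654/721) = 1943035 - 1*9454908626/122383261 = 1943035 - 9454908626/122383261 = 237785504628509/122383261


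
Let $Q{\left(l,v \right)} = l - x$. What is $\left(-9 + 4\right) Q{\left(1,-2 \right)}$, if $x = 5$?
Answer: $20$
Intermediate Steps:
$Q{\left(l,v \right)} = -5 + l$ ($Q{\left(l,v \right)} = l - 5 = -5 + l$)
$\left(-9 + 4\right) Q{\left(1,-2 \right)} = \left(-9 + 4\right) \left(-5 + 1\right) = \left(-5\right) \left(-4\right) = 20$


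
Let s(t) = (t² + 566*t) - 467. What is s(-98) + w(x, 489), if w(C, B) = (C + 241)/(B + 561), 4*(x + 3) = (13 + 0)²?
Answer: -194589079/4200 ≈ -46331.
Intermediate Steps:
x = 157/4 (x = -3 + (13 + 0)²/4 = -3 + (¼)*13² = -3 + (¼)*169 = -3 + 169/4 = 157/4 ≈ 39.250)
w(C, B) = (241 + C)/(561 + B)
s(t) = -467 + t² + 566*t
s(-98) + w(x, 489) = (-467 + (-98)² + 566*(-98)) + (241 + 157/4)/(561 + 489) = (-467 + 9604 - 55468) + (1121/4)/1050 = -46331 + (1/1050)*(1121/4) = -46331 + 1121/4200 = -194589079/4200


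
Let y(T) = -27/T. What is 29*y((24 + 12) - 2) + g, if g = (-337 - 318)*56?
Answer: -1247903/34 ≈ -36703.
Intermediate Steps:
g = -36680 (g = -655*56 = -36680)
29*y((24 + 12) - 2) + g = 29*(-27/((24 + 12) - 2)) - 36680 = 29*(-27/(36 - 2)) - 36680 = 29*(-27/34) - 36680 = -783/34 - 36680 = -1247903/34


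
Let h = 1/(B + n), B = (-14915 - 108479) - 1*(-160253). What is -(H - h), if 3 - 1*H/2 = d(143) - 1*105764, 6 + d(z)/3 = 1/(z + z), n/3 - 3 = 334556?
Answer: -31480903695609/148796648 ≈ -2.1157e+5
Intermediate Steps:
n = 1003677 (n = 9 + 3*334556 = 9 + 1003668 = 1003677)
d(z) = -18 + 3/(2*z) (d(z) = -18 + 3/(z + z) = -18 + 3/((2*z)) = -18 + 3*(1/(2*z)) = -18 + 3/(2*z))
B = 36859 (B = -123394 + 160253 = 36859)
h = 1/1040536 (h = 1/(36859 + 1003677) = 1/1040536 ≈ 9.6104e-7)
H = 30254507/143 (H = 6 - 2*((-18 + (3/2)/143) - 1*105764) = 6 - 2*((-18 + (3/2)*(1/143)) - 105764) = 6 - 2*((-18 + 3/286) - 105764) = 6 - 2*(-5145/286 - 105764) = 6 - 2*(-30253649/286) = 6 + 30253649/143 = 30254507/143 ≈ 2.1157e+5)
-(H - h) = -(30254507/143 - 1*1/1040536) = -(30254507/143 - 1/1040536) = -1*31480903695609/148796648 = -31480903695609/148796648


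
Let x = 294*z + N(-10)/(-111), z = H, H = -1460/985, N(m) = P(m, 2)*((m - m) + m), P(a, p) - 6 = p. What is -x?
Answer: 9513368/21867 ≈ 435.06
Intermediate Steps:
P(a, p) = 6 + p
N(m) = 8*m (N(m) = (6 + 2)*((m - m) + m) = 8*(0 + m) = 8*m)
H = -292/197 (H = -1460*1/985 = -292/197 ≈ -1.4822)
z = -292/197 ≈ -1.4822
x = -9513368/21867 (x = 294*(-292/197) + (8*(-10))/(-111) = -85848/197 - 80*(-1/111) = -85848/197 + 80/111 = -9513368/21867 ≈ -435.06)
-x = -1*(-9513368/21867) = 9513368/21867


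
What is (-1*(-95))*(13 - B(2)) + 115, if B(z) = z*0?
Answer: 1350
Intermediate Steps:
B(z) = 0
(-1*(-95))*(13 - B(2)) + 115 = (-1*(-95))*(13 - 1*0) + 115 = 95*(13 + 0) + 115 = 95*13 + 115 = 1235 + 115 = 1350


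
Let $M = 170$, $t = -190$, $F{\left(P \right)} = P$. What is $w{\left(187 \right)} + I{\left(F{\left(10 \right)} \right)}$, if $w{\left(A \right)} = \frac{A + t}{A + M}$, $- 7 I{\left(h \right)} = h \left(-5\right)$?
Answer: $\frac{849}{119} \approx 7.1345$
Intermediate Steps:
$I{\left(h \right)} = \frac{5 h}{7}$ ($I{\left(h \right)} = - \frac{h \left(-5\right)}{7} = - \frac{\left(-5\right) h}{7} = \frac{5 h}{7}$)
$w{\left(A \right)} = \frac{-190 + A}{170 + A}$ ($w{\left(A \right)} = \frac{A - 190}{A + 170} = \frac{-190 + A}{170 + A}$)
$w{\left(187 \right)} + I{\left(F{\left(10 \right)} \right)} = \frac{-190 + 187}{170 + 187} + \frac{5}{7} \cdot 10 = \frac{1}{357} \left(-3\right) + \frac{50}{7} = - \frac{1}{119} + \frac{50}{7} = \frac{849}{119}$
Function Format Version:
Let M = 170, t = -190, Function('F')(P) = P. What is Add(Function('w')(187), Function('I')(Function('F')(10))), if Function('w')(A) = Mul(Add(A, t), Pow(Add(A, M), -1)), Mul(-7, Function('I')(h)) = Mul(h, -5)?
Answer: Rational(849, 119) ≈ 7.1345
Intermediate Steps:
Function('I')(h) = Mul(Rational(5, 7), h) (Function('I')(h) = Mul(Rational(-1, 7), Mul(h, -5)) = Mul(Rational(-1, 7), Mul(-5, h)) = Mul(Rational(5, 7), h))
Function('w')(A) = Mul(Pow(Add(170, A), -1), Add(-190, A)) (Function('w')(A) = Mul(Add(A, -190), Pow(Add(A, 170), -1)) = Mul(Add(-190, A), Pow(Add(170, A), -1)) = Mul(Pow(Add(170, A), -1), Add(-190, A)))
Add(Function('w')(187), Function('I')(Function('F')(10))) = Add(Mul(Pow(Add(170, 187), -1), Add(-190, 187)), Mul(Rational(5, 7), 10)) = Add(Mul(Pow(357, -1), -3), Rational(50, 7)) = Add(Mul(Rational(1, 357), -3), Rational(50, 7)) = Add(Rational(-1, 119), Rational(50, 7)) = Rational(849, 119)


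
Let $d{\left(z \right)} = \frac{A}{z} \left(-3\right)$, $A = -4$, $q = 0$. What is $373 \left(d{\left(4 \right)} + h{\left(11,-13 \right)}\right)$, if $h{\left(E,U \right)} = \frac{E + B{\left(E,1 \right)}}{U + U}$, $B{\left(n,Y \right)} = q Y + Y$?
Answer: $\frac{12309}{13} \approx 946.85$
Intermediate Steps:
$B{\left(n,Y \right)} = Y$ ($B{\left(n,Y \right)} = 0 Y + Y = 0 + Y = Y$)
$d{\left(z \right)} = \frac{12}{z}$ ($d{\left(z \right)} = - \frac{4}{z} \left(-3\right) = \frac{12}{z}$)
$h{\left(E,U \right)} = \frac{1 + E}{2 U}$ ($h{\left(E,U \right)} = \frac{E + 1}{U + U} = \frac{1 + E}{2 U}$)
$373 \left(d{\left(4 \right)} + h{\left(11,-13 \right)}\right) = 373 \left(\frac{12}{4} + \frac{1 + 11}{2 \left(-13\right)}\right) = 373 \left(12 \cdot \frac{1}{4} + \frac{1}{2} \left(- \frac{1}{13}\right) 12\right) = 373 \left(3 - \frac{6}{13}\right) = 373 \cdot \frac{33}{13} = \frac{12309}{13}$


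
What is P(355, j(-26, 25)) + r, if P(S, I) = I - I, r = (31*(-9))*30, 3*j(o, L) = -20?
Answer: -8370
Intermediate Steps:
j(o, L) = -20/3 (j(o, L) = (⅓)*(-20) = -20/3)
r = -8370 (r = -279*30 = -8370)
P(S, I) = 0
P(355, j(-26, 25)) + r = 0 - 8370 = -8370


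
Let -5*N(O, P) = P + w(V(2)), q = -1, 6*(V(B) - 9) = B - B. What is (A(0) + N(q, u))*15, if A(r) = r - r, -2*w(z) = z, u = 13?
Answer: -51/2 ≈ -25.500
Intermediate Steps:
V(B) = 9 (V(B) = 9 + (B - B)/6 = 9 + (⅙)*0 = 9 + 0 = 9)
w(z) = -z/2
A(r) = 0
N(O, P) = 9/10 - P/5 (N(O, P) = -(P - ½*9)/5 = -(P - 9/2)/5 = -(-9/2 + P)/5 = 9/10 - P/5)
(A(0) + N(q, u))*15 = (0 + (9/10 - ⅕*13))*15 = (0 + (9/10 - 13/5))*15 = (0 - 17/10)*15 = -17/10*15 = -51/2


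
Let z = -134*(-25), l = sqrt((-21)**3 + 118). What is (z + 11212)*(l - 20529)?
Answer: -298943298 + 14562*I*sqrt(9143) ≈ -2.9894e+8 + 1.3924e+6*I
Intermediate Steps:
l = I*sqrt(9143) (l = sqrt(-9261 + 118) = sqrt(-9143) = I*sqrt(9143) ≈ 95.619*I)
z = 3350
(z + 11212)*(l - 20529) = (3350 + 11212)*(I*sqrt(9143) - 20529) = 14562*(-20529 + I*sqrt(9143)) = -298943298 + 14562*I*sqrt(9143)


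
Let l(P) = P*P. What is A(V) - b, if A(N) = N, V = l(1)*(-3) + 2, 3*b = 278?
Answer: -281/3 ≈ -93.667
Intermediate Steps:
l(P) = P²
b = 278/3 (b = (⅓)*278 = 278/3 ≈ 92.667)
V = -1 (V = 1²*(-3) + 2 = 1*(-3) + 2 = -3 + 2 = -1)
A(V) - b = -1 - 1*278/3 = -1 - 278/3 = -281/3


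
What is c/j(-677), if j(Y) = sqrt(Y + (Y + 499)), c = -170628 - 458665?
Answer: 629293*I*sqrt(95)/285 ≈ 21521.0*I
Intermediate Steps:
c = -629293
j(Y) = sqrt(499 + 2*Y) (j(Y) = sqrt(Y + (499 + Y)) = sqrt(499 + 2*Y))
c/j(-677) = -629293/sqrt(499 + 2*(-677)) = -629293/sqrt(499 - 1354) = -629293*(-I*sqrt(95)/285) = -(-629293)*I*sqrt(95)/285 = 629293*I*sqrt(95)/285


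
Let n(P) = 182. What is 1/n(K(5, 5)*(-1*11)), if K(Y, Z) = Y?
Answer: 1/182 ≈ 0.0054945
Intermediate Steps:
1/n(K(5, 5)*(-1*11)) = 1/182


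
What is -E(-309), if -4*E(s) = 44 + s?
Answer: -265/4 ≈ -66.250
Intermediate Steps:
E(s) = -11 - s/4 (E(s) = -(44 + s)/4 = -11 - s/4)
-E(-309) = -(-11 - ¼*(-309)) = -(-11 + 309/4) = -1*265/4 = -265/4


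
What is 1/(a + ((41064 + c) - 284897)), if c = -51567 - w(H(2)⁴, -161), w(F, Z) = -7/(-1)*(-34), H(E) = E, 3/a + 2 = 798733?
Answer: -798731/235755039419 ≈ -3.3880e-6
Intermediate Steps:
a = 3/798731 (a = 3/(-2 + 798733) = 3/798731 ≈ 3.7560e-6)
w(F, Z) = -238 (w(F, Z) = -7*(-1)*(-34) = 7*(-34) = -238)
c = -51329 (c = -51567 - 1*(-238) = -51567 + 238 = -51329)
1/(a + ((41064 + c) - 284897)) = 1/(3/798731 + ((41064 - 51329) - 284897)) = 1/(3/798731 + (-10265 - 284897)) = 1/(3/798731 - 295162) = 1/(-235755039419/798731) = -798731/235755039419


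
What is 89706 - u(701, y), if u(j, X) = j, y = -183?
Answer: 89005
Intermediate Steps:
89706 - u(701, y) = 89706 - 1*701 = 89706 - 701 = 89005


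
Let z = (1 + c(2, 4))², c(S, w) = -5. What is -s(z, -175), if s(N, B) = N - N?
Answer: 0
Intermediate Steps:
z = 16 (z = (1 - 5)² = (-4)² = 16)
s(N, B) = 0
-s(z, -175) = -1*0 = 0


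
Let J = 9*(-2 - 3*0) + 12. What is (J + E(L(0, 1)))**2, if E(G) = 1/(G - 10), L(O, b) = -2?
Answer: 5329/144 ≈ 37.007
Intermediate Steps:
E(G) = 1/(-10 + G)
J = -6 (J = 9*(-2 + 0) + 12 = 9*(-2) + 12 = -18 + 12 = -6)
(J + E(L(0, 1)))**2 = (-6 + 1/(-10 - 2))**2 = (-6 + 1/(-12))**2 = (-6 - 1/12)**2 = (-73/12)**2 = 5329/144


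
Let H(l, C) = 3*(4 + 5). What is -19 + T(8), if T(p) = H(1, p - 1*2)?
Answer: 8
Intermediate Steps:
H(l, C) = 27 (H(l, C) = 3*9 = 27)
T(p) = 27
-19 + T(8) = -19 + 27 = 8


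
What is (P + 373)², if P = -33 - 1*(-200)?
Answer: 291600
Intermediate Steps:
P = 167 (P = -33 + 200 = 167)
(P + 373)² = (167 + 373)² = 540² = 291600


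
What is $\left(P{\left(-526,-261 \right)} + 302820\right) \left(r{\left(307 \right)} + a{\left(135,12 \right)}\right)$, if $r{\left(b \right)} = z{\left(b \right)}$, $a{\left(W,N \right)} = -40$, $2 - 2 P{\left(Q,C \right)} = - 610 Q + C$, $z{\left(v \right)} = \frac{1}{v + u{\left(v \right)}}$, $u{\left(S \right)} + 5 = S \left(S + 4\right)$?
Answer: $- \frac{1092045054837}{191558} \approx -5.7009 \cdot 10^{6}$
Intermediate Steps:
$u{\left(S \right)} = -5 + S \left(4 + S\right)$ ($u{\left(S \right)} = -5 + S \left(S + 4\right) = -5 + S \left(4 + S\right)$)
$z{\left(v \right)} = \frac{1}{-5 + v^{2} + 5 v}$ ($z{\left(v \right)} = \frac{1}{v + \left(-5 + v^{2} + 4 v\right)} = \frac{1}{-5 + v^{2} + 5 v}$)
$P{\left(Q,C \right)} = 1 + 305 Q - \frac{C}{2}$ ($P{\left(Q,C \right)} = 1 - \frac{- 610 Q + C}{2} = 1 - \frac{C - 610 Q}{2} = 1 - \left(\frac{C}{2} - 305 Q\right) = 1 + 305 Q - \frac{C}{2}$)
$r{\left(b \right)} = \frac{1}{-5 + b^{2} + 5 b}$
$\left(P{\left(-526,-261 \right)} + 302820\right) \left(r{\left(307 \right)} + a{\left(135,12 \right)}\right) = \left(\left(1 + 305 \left(-526\right) - - \frac{261}{2}\right) + 302820\right) \left(\frac{1}{-5 + 307^{2} + 5 \cdot 307} - 40\right) = \left(\left(1 - 160430 + \frac{261}{2}\right) + 302820\right) \left(\frac{1}{-5 + 94249 + 1535} - 40\right) = \left(- \frac{320597}{2} + 302820\right) \left(\frac{1}{95779} - 40\right) = \frac{285043 \left(\frac{1}{95779} - 40\right)}{2} = \frac{285043}{2} \left(- \frac{3831159}{95779}\right) = - \frac{1092045054837}{191558}$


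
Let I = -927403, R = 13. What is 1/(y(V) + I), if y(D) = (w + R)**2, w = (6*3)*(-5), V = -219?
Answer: -1/921474 ≈ -1.0852e-6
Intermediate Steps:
w = -90 (w = 18*(-5) = -90)
y(D) = 5929 (y(D) = (-90 + 13)**2 = (-77)**2 = 5929)
1/(y(V) + I) = 1/(5929 - 927403) = 1/(-921474) = -1/921474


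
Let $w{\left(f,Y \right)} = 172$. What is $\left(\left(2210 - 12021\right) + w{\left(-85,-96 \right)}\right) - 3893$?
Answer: $-13532$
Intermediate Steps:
$\left(\left(2210 - 12021\right) + w{\left(-85,-96 \right)}\right) - 3893 = \left(\left(2210 - 12021\right) + 172\right) - 3893 = \left(-9811 + 172\right) - 3893 = -9639 - 3893 = -13532$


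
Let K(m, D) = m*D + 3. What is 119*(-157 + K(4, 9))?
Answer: -14042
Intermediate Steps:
K(m, D) = 3 + D*m (K(m, D) = D*m + 3 = 3 + D*m)
119*(-157 + K(4, 9)) = 119*(-157 + (3 + 9*4)) = 119*(-157 + (3 + 36)) = 119*(-157 + 39) = 119*(-118) = -14042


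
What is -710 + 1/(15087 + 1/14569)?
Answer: -156059763271/219802504 ≈ -710.00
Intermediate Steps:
-710 + 1/(15087 + 1/14569) = -710 + 1/(219802504/14569) = -710 + 14569/219802504 = -156059763271/219802504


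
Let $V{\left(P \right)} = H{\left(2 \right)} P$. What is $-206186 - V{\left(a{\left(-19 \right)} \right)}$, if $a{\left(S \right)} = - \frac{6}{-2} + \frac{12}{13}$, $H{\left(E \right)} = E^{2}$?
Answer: $- \frac{2680622}{13} \approx -2.062 \cdot 10^{5}$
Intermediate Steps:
$a{\left(S \right)} = \frac{51}{13}$ ($a{\left(S \right)} = \left(-6\right) \left(- \frac{1}{2}\right) + 12 \cdot \frac{1}{13} = 3 + \frac{12}{13} = \frac{51}{13}$)
$V{\left(P \right)} = 4 P$ ($V{\left(P \right)} = 2^{2} P = 4 P$)
$-206186 - V{\left(a{\left(-19 \right)} \right)} = -206186 - 4 \cdot \frac{51}{13} = -206186 - \frac{204}{13} = - \frac{2680622}{13}$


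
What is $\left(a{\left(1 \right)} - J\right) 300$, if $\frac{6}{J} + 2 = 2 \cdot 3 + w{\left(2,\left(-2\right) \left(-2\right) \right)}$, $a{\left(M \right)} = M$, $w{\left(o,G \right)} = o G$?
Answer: $150$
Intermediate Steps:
$w{\left(o,G \right)} = G o$
$J = \frac{1}{2}$ ($J = \frac{6}{-2 + \left(2 \cdot 3 + \left(-2\right) \left(-2\right) 2\right)} = \frac{6}{-2 + \left(6 + 4 \cdot 2\right)} = \frac{6}{-2 + \left(6 + 8\right)} = \frac{6}{-2 + 14} = \frac{6}{12} = 6 \cdot \frac{1}{12} = \frac{1}{2} \approx 0.5$)
$\left(a{\left(1 \right)} - J\right) 300 = \left(1 - \frac{1}{2}\right) 300 = \frac{1}{2} \cdot 300 = 150$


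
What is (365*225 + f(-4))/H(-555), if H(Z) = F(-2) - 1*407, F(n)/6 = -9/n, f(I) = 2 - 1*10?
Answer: -82117/380 ≈ -216.10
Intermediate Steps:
f(I) = -8 (f(I) = 2 - 10 = -8)
F(n) = -54/n (F(n) = 6*(-9/n) = -54/n)
H(Z) = -380 (H(Z) = -54/(-2) - 1*407 = -54*(-1/2) - 407 = 27 - 407 = -380)
(365*225 + f(-4))/H(-555) = (365*225 - 8)/(-380) = (82125 - 8)*(-1/380) = 82117*(-1/380) = -82117/380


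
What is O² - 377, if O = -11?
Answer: -256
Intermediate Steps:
O² - 377 = (-11)² - 377 = 121 - 377 = -256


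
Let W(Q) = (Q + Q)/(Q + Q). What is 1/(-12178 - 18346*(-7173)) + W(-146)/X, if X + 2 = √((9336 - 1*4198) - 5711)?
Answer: (√573 - 218948650*I)/(218948652*(√573 + 2*I)) ≈ -0.0034662 - 0.041486*I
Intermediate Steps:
W(Q) = 1 (W(Q) = (2*Q)/((2*Q)) = (2*Q)*(1/(2*Q)) = 1)
X = -2 + I*√573 (X = -2 + √((9336 - 1*4198) - 5711) = -2 + √((9336 - 4198) - 5711) = -2 + √(5138 - 5711) = -2 + √(-573) = -2 + I*√573 ≈ -2.0 + 23.937*I)
1/(-12178 - 18346*(-7173)) + W(-146)/X = 1/(-12178 - 18346*(-7173)) + 1/(-2 + I*√573) = -1/7173/(-30524) + 1/(-2 + I*√573) = -1/30524*(-1/7173) + 1/(-2 + I*√573) = 1/218948652 + 1/(-2 + I*√573)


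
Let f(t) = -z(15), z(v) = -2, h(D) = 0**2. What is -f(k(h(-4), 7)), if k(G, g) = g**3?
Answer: -2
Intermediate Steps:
h(D) = 0
f(t) = 2 (f(t) = -1*(-2) = 2)
-f(k(h(-4), 7)) = -1*2 = -2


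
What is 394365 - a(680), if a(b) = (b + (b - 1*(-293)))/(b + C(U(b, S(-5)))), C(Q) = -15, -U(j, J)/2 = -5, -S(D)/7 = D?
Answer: 13802688/35 ≈ 3.9436e+5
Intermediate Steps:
S(D) = -7*D
U(j, J) = 10 (U(j, J) = -2*(-5) = 10)
a(b) = (293 + 2*b)/(-15 + b) (a(b) = (b + (b - 1*(-293)))/(b - 15) = (b + (b + 293))/(-15 + b) = (b + (293 + b))/(-15 + b) = (293 + 2*b)/(-15 + b))
394365 - a(680) = 394365 - (293 + 2*680)/(-15 + 680) = 394365 - (293 + 1360)/665 = 394365 - 1653/665 = 394365 - 1*87/35 = 394365 - 87/35 = 13802688/35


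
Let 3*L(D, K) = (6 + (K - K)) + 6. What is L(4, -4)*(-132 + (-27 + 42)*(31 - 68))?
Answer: -2748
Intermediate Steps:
L(D, K) = 4 (L(D, K) = ((6 + (K - K)) + 6)/3 = ((6 + 0) + 6)/3 = (6 + 6)/3 = (⅓)*12 = 4)
L(4, -4)*(-132 + (-27 + 42)*(31 - 68)) = 4*(-132 + (-27 + 42)*(31 - 68)) = 4*(-132 + 15*(-37)) = 4*(-132 - 555) = 4*(-687) = -2748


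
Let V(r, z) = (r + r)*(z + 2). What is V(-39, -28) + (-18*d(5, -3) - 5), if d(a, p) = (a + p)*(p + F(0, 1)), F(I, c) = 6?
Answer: 1915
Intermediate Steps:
V(r, z) = 2*r*(2 + z) (V(r, z) = (2*r)*(2 + z) = 2*r*(2 + z))
d(a, p) = (6 + p)*(a + p) (d(a, p) = (a + p)*(p + 6) = (a + p)*(6 + p) = (6 + p)*(a + p))
V(-39, -28) + (-18*d(5, -3) - 5) = 2*(-39)*(2 - 28) + (-18*((-3)² + 6*5 + 6*(-3) + 5*(-3)) - 5) = 2*(-39)*(-26) + (-18*(9 + 30 - 18 - 15) - 5) = 2028 + (-18*6 - 5) = 2028 + (-108 - 5) = 2028 - 113 = 1915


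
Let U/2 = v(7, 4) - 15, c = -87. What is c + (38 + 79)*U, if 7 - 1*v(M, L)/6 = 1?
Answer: 4827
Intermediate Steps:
v(M, L) = 36 (v(M, L) = 42 - 6*1 = 42 - 6 = 36)
U = 42 (U = 2*(36 - 15) = 2*21 = 42)
c + (38 + 79)*U = -87 + (38 + 79)*42 = -87 + 117*42 = -87 + 4914 = 4827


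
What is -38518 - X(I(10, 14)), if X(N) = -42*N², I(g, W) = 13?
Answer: -31420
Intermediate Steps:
-38518 - X(I(10, 14)) = -38518 - (-42)*13² = -38518 - (-42)*169 = -38518 - 1*(-7098) = -38518 + 7098 = -31420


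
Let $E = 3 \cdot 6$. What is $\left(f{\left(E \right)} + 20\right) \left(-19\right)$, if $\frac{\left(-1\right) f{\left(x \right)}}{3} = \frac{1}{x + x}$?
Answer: $- \frac{4541}{12} \approx -378.42$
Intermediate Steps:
$E = 18$
$f{\left(x \right)} = - \frac{3}{2 x}$ ($f{\left(x \right)} = - \frac{3}{x + x} = - \frac{3}{2 x}$)
$\left(f{\left(E \right)} + 20\right) \left(-19\right) = \left(- \frac{3}{2 \cdot 18} + 20\right) \left(-19\right) = \left(\left(- \frac{3}{2}\right) \frac{1}{18} + 20\right) \left(-19\right) = \left(- \frac{1}{12} + 20\right) \left(-19\right) = \frac{239}{12} \left(-19\right) = - \frac{4541}{12}$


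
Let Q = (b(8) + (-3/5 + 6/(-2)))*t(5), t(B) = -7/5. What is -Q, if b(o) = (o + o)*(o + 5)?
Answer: 7154/25 ≈ 286.16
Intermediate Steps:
b(o) = 2*o*(5 + o) (b(o) = (2*o)*(5 + o) = 2*o*(5 + o))
t(B) = -7/5 (t(B) = -7*⅕ = -7/5)
Q = -7154/25 (Q = (2*8*(5 + 8) + (-3/5 + 6/(-2)))*(-7/5) = (2*8*13 + (-3*⅕ + 6*(-½)))*(-7/5) = (208 + (-⅗ - 3))*(-7/5) = (208 - 18/5)*(-7/5) = (1022/5)*(-7/5) = -7154/25 ≈ -286.16)
-Q = -1*(-7154/25) = 7154/25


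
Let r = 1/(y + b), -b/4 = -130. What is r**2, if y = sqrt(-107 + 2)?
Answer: (520 + I*sqrt(105))**(-2) ≈ 3.6939e-6 - 1.4564e-7*I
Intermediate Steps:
b = 520 (b = -4*(-130) = 520)
y = I*sqrt(105) (y = sqrt(-105) = I*sqrt(105) ≈ 10.247*I)
r = 1/(520 + I*sqrt(105)) (r = 1/(I*sqrt(105) + 520) = 1/(520 + I*sqrt(105)) ≈ 0.0019223 - 3.7881e-5*I)
r**2 = (104/54101 - I*sqrt(105)/270505)**2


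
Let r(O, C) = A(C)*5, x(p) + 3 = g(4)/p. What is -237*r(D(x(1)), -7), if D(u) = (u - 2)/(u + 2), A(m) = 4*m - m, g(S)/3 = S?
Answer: 24885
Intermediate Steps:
g(S) = 3*S
A(m) = 3*m
x(p) = -3 + 12/p (x(p) = -3 + (3*4)/p = -3 + 12/p)
D(u) = (-2 + u)/(2 + u)
r(O, C) = 15*C (r(O, C) = (3*C)*5 = 15*C)
-237*r(D(x(1)), -7) = -3555*(-7) = -237*(-105) = 24885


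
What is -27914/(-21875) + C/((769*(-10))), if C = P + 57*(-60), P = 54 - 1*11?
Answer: 57706107/33643750 ≈ 1.7152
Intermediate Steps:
P = 43 (P = 54 - 11 = 43)
C = -3377 (C = 43 + 57*(-60) = 43 - 3420 = -3377)
-27914/(-21875) + C/((769*(-10))) = -27914/(-21875) - 3377/(769*(-10)) = -27914*(-1/21875) - 3377/(-7690) = 27914/21875 - 3377*(-1/7690) = 27914/21875 + 3377/7690 = 57706107/33643750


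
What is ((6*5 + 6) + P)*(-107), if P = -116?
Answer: 8560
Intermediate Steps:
((6*5 + 6) + P)*(-107) = ((6*5 + 6) - 116)*(-107) = ((30 + 6) - 116)*(-107) = (36 - 116)*(-107) = -80*(-107) = 8560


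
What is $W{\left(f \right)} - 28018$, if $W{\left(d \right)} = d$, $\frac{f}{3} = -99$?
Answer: $-28315$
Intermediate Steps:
$f = -297$ ($f = 3 \left(-99\right) = -297$)
$W{\left(f \right)} - 28018 = -297 - 28018 = -28315$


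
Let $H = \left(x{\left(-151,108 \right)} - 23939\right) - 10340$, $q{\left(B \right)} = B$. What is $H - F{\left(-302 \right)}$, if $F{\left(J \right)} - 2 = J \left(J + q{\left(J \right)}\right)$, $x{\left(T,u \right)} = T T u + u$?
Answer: $2245927$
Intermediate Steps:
$x{\left(T,u \right)} = u + u T^{2}$ ($x{\left(T,u \right)} = T^{2} u + u = u T^{2} + u = u + u T^{2}$)
$H = 2428337$ ($H = \left(108 \left(1 + \left(-151\right)^{2}\right) - 23939\right) - 10340 = \left(108 \left(1 + 22801\right) - 23939\right) - 10340 = \left(108 \cdot 22802 - 23939\right) - 10340 = \left(2462616 - 23939\right) - 10340 = 2438677 - 10340 = 2428337$)
$F{\left(J \right)} = 2 + 2 J^{2}$ ($F{\left(J \right)} = 2 + J \left(J + J\right) = 2 + J 2 J = 2 + 2 J^{2}$)
$H - F{\left(-302 \right)} = 2428337 - \left(2 + 2 \left(-302\right)^{2}\right) = 2428337 - \left(2 + 2 \cdot 91204\right) = 2428337 - \left(2 + 182408\right) = 2428337 - 182410 = 2245927$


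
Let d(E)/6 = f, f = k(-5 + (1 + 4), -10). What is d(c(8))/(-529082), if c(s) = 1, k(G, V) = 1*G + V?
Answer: 30/264541 ≈ 0.00011340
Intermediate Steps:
k(G, V) = G + V
f = -10 (f = (-5 + (1 + 4)) - 10 = (-5 + 5) - 10 = 0 - 10 = -10)
d(E) = -60 (d(E) = 6*(-10) = -60)
d(c(8))/(-529082) = -60/(-529082) = -60*(-1/529082) = 30/264541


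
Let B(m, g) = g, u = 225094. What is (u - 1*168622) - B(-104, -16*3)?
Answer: 56520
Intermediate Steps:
(u - 1*168622) - B(-104, -16*3) = (225094 - 1*168622) - (-16)*3 = (225094 - 168622) - 1*(-48) = 56472 + 48 = 56520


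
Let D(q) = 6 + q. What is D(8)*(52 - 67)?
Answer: -210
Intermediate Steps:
D(8)*(52 - 67) = (6 + 8)*(52 - 67) = 14*(-15) = -210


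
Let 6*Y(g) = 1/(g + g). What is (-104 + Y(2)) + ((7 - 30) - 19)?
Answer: -3503/24 ≈ -145.96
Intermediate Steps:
Y(g) = 1/(12*g) (Y(g) = 1/(6*(g + g)) = 1/(6*((2*g))) = (1/(2*g))/6 = 1/(12*g))
(-104 + Y(2)) + ((7 - 30) - 19) = (-104 + (1/12)/2) + ((7 - 30) - 19) = (-104 + (1/12)*(½)) + (-23 - 19) = (-104 + 1/24) - 42 = -2495/24 - 42 = -3503/24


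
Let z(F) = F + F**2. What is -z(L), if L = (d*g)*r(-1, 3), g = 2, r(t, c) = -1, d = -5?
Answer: -110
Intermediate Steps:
L = 10 (L = -5*2*(-1) = -10*(-1) = 10)
-z(L) = -10*(1 + 10) = -10*11 = -1*110 = -110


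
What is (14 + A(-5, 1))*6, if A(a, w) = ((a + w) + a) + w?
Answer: 36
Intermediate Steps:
A(a, w) = 2*a + 2*w (A(a, w) = (w + 2*a) + w = 2*a + 2*w)
(14 + A(-5, 1))*6 = (14 + (2*(-5) + 2*1))*6 = (14 + (-10 + 2))*6 = (14 - 8)*6 = 6*6 = 36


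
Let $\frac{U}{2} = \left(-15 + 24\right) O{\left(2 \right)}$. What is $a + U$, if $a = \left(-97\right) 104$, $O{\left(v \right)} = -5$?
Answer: $-10178$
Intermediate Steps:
$a = -10088$
$U = -90$ ($U = 2 \left(-15 + 24\right) \left(-5\right) = 2 \cdot 9 \left(-5\right) = 2 \left(-45\right) = -90$)
$a + U = -10088 - 90 = -10178$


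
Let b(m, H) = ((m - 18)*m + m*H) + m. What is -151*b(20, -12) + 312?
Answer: 27492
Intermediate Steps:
b(m, H) = m + H*m + m*(-18 + m) (b(m, H) = ((-18 + m)*m + H*m) + m = (m*(-18 + m) + H*m) + m = (H*m + m*(-18 + m)) + m = m + H*m + m*(-18 + m))
-151*b(20, -12) + 312 = -3020*(-17 - 12 + 20) + 312 = -3020*(-9) + 312 = -151*(-180) + 312 = 27180 + 312 = 27492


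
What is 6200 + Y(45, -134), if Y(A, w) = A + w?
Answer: 6111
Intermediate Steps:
6200 + Y(45, -134) = 6200 + (45 - 134) = 6200 - 89 = 6111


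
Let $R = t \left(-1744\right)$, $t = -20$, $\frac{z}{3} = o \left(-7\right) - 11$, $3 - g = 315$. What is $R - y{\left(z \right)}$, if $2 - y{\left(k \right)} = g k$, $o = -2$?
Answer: $32070$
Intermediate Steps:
$g = -312$ ($g = 3 - 315 = -312$)
$z = 9$ ($z = 3 \left(\left(-2\right) \left(-7\right) - 11\right) = 3 \left(14 - 11\right) = 3 \cdot 3 = 9$)
$y{\left(k \right)} = 2 + 312 k$ ($y{\left(k \right)} = 2 - - 312 k = 2 + 312 k$)
$R = 34880$ ($R = \left(-20\right) \left(-1744\right) = 34880$)
$R - y{\left(z \right)} = 34880 - \left(2 + 312 \cdot 9\right) = 34880 - \left(2 + 2808\right) = 34880 - 2810 = 32070$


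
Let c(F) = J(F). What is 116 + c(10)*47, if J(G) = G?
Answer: 586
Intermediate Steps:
c(F) = F
116 + c(10)*47 = 116 + 10*47 = 116 + 470 = 586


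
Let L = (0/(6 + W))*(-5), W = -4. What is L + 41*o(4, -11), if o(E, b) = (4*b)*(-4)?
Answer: 7216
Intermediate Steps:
o(E, b) = -16*b
L = 0 (L = (0/(6 - 4))*(-5) = (0/2)*(-5) = (0*(½))*(-5) = 0*(-5) = 0)
L + 41*o(4, -11) = 0 + 41*(-16*(-11)) = 0 + 41*176 = 0 + 7216 = 7216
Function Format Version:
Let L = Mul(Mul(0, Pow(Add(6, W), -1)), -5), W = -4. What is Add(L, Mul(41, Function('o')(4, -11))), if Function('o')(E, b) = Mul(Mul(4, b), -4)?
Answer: 7216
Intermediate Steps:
Function('o')(E, b) = Mul(-16, b)
L = 0 (L = Mul(Mul(0, Pow(Add(6, -4), -1)), -5) = Mul(Mul(0, Pow(2, -1)), -5) = Mul(Mul(0, Rational(1, 2)), -5) = Mul(0, -5) = 0)
Add(L, Mul(41, Function('o')(4, -11))) = Add(0, Mul(41, Mul(-16, -11))) = Add(0, Mul(41, 176)) = Add(0, 7216) = 7216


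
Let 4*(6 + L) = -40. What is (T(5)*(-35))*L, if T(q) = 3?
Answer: 1680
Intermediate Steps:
L = -16 (L = -6 + (¼)*(-40) = -6 - 10 = -16)
(T(5)*(-35))*L = (3*(-35))*(-16) = -105*(-16) = 1680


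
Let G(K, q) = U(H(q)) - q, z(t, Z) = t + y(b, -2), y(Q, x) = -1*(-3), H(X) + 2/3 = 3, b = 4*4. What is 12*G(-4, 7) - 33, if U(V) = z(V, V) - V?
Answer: -81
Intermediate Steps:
b = 16
H(X) = 7/3 (H(X) = -⅔ + 3 = 7/3)
y(Q, x) = 3
z(t, Z) = 3 + t (z(t, Z) = t + 3 = 3 + t)
U(V) = 3 (U(V) = (3 + V) - V = 3)
G(K, q) = 3 - q
12*G(-4, 7) - 33 = 12*(3 - 1*7) - 33 = 12*(3 - 7) - 33 = 12*(-4) - 33 = -48 - 33 = -81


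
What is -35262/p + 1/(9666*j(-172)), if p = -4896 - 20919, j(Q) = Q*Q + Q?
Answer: 3341619800173/2446370453160 ≈ 1.3659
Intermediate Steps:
j(Q) = Q + Q**2 (j(Q) = Q**2 + Q = Q + Q**2)
p = -25815
-35262/p + 1/(9666*j(-172)) = -35262/(-25815) + 1/(9666*((-172*(1 - 172)))) = -35262*(-1/25815) + 1/(9666*((-172*(-171)))) = 11754/8605 + (1/9666)/29412 = 11754/8605 + (1/9666)*(1/29412) = 11754/8605 + 1/284296392 = 3341619800173/2446370453160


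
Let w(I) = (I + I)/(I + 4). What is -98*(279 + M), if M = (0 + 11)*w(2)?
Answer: -84182/3 ≈ -28061.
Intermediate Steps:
w(I) = 2*I/(4 + I) (w(I) = (2*I)/(4 + I) = 2*I/(4 + I))
M = 22/3 (M = (0 + 11)*(2*2/(4 + 2)) = 11*(2*2/6) = 11*(2*2*(⅙)) = 11*(⅔) = 22/3 ≈ 7.3333)
-98*(279 + M) = -98*(279 + 22/3) = -98*859/3 = -84182/3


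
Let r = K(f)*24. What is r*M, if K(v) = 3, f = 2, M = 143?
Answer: 10296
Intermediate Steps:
r = 72 (r = 3*24 = 72)
r*M = 72*143 = 10296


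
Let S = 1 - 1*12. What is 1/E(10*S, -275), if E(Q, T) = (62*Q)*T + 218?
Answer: 1/1875718 ≈ 5.3313e-7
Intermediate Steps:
S = -11 (S = 1 - 12 = -11)
E(Q, T) = 218 + 62*Q*T (E(Q, T) = 62*Q*T + 218 = 218 + 62*Q*T)
1/E(10*S, -275) = 1/(218 + 62*(10*(-11))*(-275)) = 1/(218 + 62*(-110)*(-275)) = 1/(218 + 1875500) = 1/1875718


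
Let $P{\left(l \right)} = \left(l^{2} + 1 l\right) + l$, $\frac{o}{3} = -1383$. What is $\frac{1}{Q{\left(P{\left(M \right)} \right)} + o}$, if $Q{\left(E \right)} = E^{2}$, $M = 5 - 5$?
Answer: $- \frac{1}{4149} \approx -0.00024102$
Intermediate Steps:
$o = -4149$ ($o = 3 \left(-1383\right) = -4149$)
$M = 0$ ($M = 5 - 5 = 0$)
$P{\left(l \right)} = l^{2} + 2 l$ ($P{\left(l \right)} = \left(l^{2} + l\right) + l = \left(l + l^{2}\right) + l = l^{2} + 2 l$)
$\frac{1}{Q{\left(P{\left(M \right)} \right)} + o} = \frac{1}{\left(0 \left(2 + 0\right)\right)^{2} - 4149} = \frac{1}{\left(0 \cdot 2\right)^{2} - 4149} = \frac{1}{0^{2} - 4149} = \frac{1}{0 - 4149} = \frac{1}{-4149} = - \frac{1}{4149}$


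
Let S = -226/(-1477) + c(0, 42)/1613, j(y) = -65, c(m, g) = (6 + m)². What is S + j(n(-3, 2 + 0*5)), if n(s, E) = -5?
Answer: -154438355/2382401 ≈ -64.825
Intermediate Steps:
S = 417710/2382401 (S = -226/(-1477) + (6 + 0)²/1613 = -226*(-1/1477) + 6²*(1/1613) = 226/1477 + 36*(1/1613) = 226/1477 + 36/1613 = 417710/2382401 ≈ 0.17533)
S + j(n(-3, 2 + 0*5)) = 417710/2382401 - 65 = -154438355/2382401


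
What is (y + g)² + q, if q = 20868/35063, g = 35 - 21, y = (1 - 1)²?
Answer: 6893216/35063 ≈ 196.60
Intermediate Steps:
y = 0 (y = 0² = 0)
g = 14
q = 20868/35063 (q = 20868*(1/35063) = 20868/35063 ≈ 0.59516)
(y + g)² + q = (0 + 14)² + 20868/35063 = 14² + 20868/35063 = 196 + 20868/35063 = 6893216/35063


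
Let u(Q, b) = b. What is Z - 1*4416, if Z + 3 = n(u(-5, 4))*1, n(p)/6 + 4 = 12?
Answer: -4371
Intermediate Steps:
n(p) = 48 (n(p) = -24 + 6*12 = -24 + 72 = 48)
Z = 45 (Z = -3 + 48*1 = -3 + 48 = 45)
Z - 1*4416 = 45 - 1*4416 = 45 - 4416 = -4371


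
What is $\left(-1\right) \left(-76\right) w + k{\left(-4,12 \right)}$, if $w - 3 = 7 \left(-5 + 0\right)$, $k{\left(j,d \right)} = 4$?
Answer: $-2428$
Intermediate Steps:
$w = -32$ ($w = 3 + 7 \left(-5 + 0\right) = 3 + 7 \left(-5\right) = 3 - 35 = -32$)
$\left(-1\right) \left(-76\right) w + k{\left(-4,12 \right)} = \left(-1\right) \left(-76\right) \left(-32\right) + 4 = 76 \left(-32\right) + 4 = -2432 + 4 = -2428$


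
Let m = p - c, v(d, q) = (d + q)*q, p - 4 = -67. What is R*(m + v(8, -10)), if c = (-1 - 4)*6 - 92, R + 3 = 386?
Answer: 30257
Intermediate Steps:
p = -63 (p = 4 - 67 = -63)
R = 383 (R = -3 + 386 = 383)
v(d, q) = q*(d + q)
c = -122 (c = -5*6 - 92 = -30 - 92 = -122)
m = 59 (m = -63 - 1*(-122) = -63 + 122 = 59)
R*(m + v(8, -10)) = 383*(59 - 10*(8 - 10)) = 383*(59 - 10*(-2)) = 383*(59 + 20) = 383*79 = 30257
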